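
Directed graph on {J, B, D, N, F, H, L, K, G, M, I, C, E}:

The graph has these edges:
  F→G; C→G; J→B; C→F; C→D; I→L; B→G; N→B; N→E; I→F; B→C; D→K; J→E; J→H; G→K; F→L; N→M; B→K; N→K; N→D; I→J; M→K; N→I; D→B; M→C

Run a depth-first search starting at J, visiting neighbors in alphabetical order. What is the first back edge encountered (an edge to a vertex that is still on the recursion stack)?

DFS from J (visiting neighbors in alphabetical order); mark gray on enter, black on exit:
J gray
  B gray
    C gray
      D gray
        D→B: B is gray → back edge
First back edge: D → B.

D->B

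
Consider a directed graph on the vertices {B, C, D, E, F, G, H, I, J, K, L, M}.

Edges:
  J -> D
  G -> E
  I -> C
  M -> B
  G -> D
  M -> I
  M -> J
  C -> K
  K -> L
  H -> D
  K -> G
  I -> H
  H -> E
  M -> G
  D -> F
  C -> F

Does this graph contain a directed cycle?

DFS with white/gray/black marking, starting from C:
C gray
  K gray
    L gray
    L black
    G gray
      D gray
        F gray
        F black
      D black
      E gray
      E black
    G black
  K black
  C→F: F black — skip
C black
B gray
B black
H gray
  H→E: E black — skip
  H→D: D black — skip
H black
I gray
  I→H: H black — skip
  I→C: C black — skip
I black
J gray
  J→D: D black — skip
J black
M gray
  M→J: J black — skip
  M→G: G black — skip
  M→I: I black — skip
  M→B: B black — skip
M black
Every edge goes to a white or black vertex — no back edge, so the graph is acyclic.

No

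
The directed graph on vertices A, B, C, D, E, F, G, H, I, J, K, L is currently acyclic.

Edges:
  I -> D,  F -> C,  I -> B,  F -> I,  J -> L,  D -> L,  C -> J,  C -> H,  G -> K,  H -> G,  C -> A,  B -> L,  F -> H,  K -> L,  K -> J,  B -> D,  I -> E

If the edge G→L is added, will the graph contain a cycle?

Adding G→L creates a cycle iff L can already reach G.
Explore from L: no path reaches G. The graph stays acyclic.

No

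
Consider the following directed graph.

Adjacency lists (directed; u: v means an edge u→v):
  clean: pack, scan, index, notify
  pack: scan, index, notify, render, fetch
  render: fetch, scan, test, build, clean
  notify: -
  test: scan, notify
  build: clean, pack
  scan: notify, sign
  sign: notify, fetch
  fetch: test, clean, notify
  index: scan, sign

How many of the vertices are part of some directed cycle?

A vertex is on a directed cycle iff it belongs to a strongly connected component of size ≥ 2 (or has a self-loop).
The vertices on cycles are {pack, scan, sign, test, build, clean, fetch, index, render} — 9 in total.

9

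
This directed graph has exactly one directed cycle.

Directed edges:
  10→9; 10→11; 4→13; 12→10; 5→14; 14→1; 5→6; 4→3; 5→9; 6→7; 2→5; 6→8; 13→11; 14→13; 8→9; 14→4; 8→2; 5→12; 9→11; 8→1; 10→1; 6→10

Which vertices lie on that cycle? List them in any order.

DFS with gray/black marking from 5:
5 gray
  12 gray
    10 gray
      11 gray
      11 black
      9 gray
        9→11: 11 black — skip
      9 black
      1 gray
      1 black
    10 black
  12 black
  6 gray
    6→10: 10 black — skip
    7 gray
    7 black
    8 gray
      8→1: 1 black — skip
      8→9: 9 black — skip
      2 gray
        2→5: 5 is gray → back edge
Back edge closes the cycle 5 → 6 → 8 → 2 → 5; its vertices are {2, 5, 6, 8}.

2, 5, 6, 8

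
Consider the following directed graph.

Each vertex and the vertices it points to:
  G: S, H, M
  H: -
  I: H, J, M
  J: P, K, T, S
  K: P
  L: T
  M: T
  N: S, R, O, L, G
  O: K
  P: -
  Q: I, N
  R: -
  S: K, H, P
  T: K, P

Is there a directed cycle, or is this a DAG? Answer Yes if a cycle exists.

DFS with white/gray/black marking, starting from I:
I gray
  H gray
  H black
  J gray
    P gray
    P black
    K gray
      K→P: P black — skip
    K black
    T gray
      T→K: K black — skip
      T→P: P black — skip
    T black
    S gray
      S→K: K black — skip
      S→H: H black — skip
      S→P: P black — skip
    S black
  J black
  M gray
    M→T: T black — skip
  M black
I black
G gray
  G→S: S black — skip
  G→H: H black — skip
  G→M: M black — skip
G black
L gray
  L→T: T black — skip
L black
N gray
  N→S: S black — skip
  R gray
  R black
  O gray
    O→K: K black — skip
  O black
  N→L: L black — skip
  N→G: G black — skip
N black
Q gray
  Q→I: I black — skip
  Q→N: N black — skip
Q black
Every edge goes to a white or black vertex — no back edge, so the graph is acyclic.

No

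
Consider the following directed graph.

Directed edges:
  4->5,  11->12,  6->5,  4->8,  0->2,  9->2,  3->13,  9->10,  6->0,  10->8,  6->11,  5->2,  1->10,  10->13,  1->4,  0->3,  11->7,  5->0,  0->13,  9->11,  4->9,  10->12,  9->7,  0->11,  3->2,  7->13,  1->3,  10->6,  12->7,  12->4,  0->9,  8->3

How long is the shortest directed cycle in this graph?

For each vertex v, BFS finds the shortest path from v back to v.
The shortest such closed walk is 10 → 12 → 4 → 9 → 10, length 4.

4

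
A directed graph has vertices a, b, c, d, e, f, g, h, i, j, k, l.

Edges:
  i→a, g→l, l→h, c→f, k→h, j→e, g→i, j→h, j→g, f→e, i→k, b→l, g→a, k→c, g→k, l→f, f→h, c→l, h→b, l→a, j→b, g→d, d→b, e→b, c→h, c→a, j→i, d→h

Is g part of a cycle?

No

g lies on a cycle iff there is a path from g back to itself.
Exploring from g, it never reaches itself; equivalently, its strongly connected component is a singleton.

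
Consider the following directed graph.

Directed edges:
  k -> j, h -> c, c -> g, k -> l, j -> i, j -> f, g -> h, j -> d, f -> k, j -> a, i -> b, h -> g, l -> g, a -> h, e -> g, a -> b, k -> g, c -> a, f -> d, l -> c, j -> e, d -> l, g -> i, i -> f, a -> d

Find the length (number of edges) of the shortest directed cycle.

2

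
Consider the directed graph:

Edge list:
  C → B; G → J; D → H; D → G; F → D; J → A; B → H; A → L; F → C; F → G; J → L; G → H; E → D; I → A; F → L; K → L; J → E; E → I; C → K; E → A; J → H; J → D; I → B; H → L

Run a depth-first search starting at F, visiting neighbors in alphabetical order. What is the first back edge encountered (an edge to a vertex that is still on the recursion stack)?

J→D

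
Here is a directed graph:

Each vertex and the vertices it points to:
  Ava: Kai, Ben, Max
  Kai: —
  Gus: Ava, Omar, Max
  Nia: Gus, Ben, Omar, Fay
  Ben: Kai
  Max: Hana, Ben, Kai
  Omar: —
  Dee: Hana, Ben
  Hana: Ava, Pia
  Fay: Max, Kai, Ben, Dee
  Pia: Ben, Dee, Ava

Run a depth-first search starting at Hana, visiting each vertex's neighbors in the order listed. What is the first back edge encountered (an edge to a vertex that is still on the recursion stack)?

DFS from Hana (visiting each vertex's neighbors in the order listed); mark gray on enter, black on exit:
Hana gray
  Ava gray
    Kai gray
    Kai black
    Ben gray
      Ben→Kai: Kai black — skip
    Ben black
    Max gray
      Max→Hana: Hana is gray → back edge
First back edge: Max → Hana.

Max→Hana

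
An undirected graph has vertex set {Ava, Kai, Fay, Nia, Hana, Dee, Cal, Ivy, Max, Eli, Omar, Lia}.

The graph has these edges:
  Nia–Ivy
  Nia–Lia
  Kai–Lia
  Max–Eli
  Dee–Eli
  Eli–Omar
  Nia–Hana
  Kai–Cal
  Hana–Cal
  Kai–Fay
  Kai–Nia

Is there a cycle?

Yes

DFS, tracking each vertex's parent; an edge to a visited non-parent vertex closes a cycle.
Start from Lia:
visit Lia (parent –)
  visit Nia (parent Lia)
    visit Ivy (parent Nia)
      Ivy–Nia: parent, skip
    Nia–Lia: parent, skip
    visit Kai (parent Nia)
      visit Fay (parent Kai)
        Fay–Kai: parent, skip
      Kai–Nia: parent, skip
      visit Cal (parent Kai)
        visit Hana (parent Cal)
          Hana–Cal: parent, skip
          Hana–Nia: Nia visited and ≠ parent → cycle
Cycle: Nia – Kai – Cal – Hana – Nia.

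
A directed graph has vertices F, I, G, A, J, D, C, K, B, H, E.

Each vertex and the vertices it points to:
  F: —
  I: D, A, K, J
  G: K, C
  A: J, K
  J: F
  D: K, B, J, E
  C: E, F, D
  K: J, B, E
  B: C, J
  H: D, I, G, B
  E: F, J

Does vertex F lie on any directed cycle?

F lies on a cycle iff there is a path from F back to itself.
Exploring from F, it never reaches itself; equivalently, its strongly connected component is a singleton.

No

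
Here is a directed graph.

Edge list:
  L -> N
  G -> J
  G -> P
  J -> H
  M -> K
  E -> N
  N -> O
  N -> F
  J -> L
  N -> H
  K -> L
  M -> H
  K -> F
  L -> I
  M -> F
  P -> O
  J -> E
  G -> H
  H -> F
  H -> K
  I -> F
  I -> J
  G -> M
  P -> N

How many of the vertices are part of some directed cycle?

A vertex is on a directed cycle iff it belongs to a strongly connected component of size ≥ 2 (or has a self-loop).
The vertices on cycles are {E, H, I, J, K, L, N} — 7 in total.

7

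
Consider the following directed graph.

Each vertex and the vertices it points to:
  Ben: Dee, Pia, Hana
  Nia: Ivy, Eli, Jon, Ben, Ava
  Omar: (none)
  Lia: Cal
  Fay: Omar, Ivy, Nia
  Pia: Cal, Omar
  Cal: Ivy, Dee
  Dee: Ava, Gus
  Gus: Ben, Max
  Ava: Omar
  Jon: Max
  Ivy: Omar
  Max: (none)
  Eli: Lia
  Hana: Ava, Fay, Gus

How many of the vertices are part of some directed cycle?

A vertex is on a directed cycle iff it belongs to a strongly connected component of size ≥ 2 (or has a self-loop).
The vertices on cycles are {Ben, Cal, Dee, Eli, Fay, Gus, Lia, Nia, Pia, Hana} — 10 in total.

10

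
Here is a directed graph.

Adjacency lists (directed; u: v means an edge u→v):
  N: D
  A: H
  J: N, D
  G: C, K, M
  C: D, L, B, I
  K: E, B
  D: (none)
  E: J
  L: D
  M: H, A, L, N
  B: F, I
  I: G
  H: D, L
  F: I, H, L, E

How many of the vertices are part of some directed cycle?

A vertex is on a directed cycle iff it belongs to a strongly connected component of size ≥ 2 (or has a self-loop).
The vertices on cycles are {B, C, F, G, I, K} — 6 in total.

6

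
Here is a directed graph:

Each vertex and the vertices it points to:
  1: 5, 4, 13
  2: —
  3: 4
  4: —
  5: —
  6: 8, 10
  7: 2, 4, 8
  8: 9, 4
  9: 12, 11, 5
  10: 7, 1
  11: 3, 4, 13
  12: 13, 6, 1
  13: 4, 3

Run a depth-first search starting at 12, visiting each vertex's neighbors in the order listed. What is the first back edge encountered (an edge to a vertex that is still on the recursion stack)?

9→12

DFS from 12 (visiting each vertex's neighbors in the order listed); mark gray on enter, black on exit:
12 gray
  13 gray
    4 gray
    4 black
    3 gray
      3→4: 4 black — skip
    3 black
  13 black
  6 gray
    8 gray
      9 gray
        9→12: 12 is gray → back edge
First back edge: 9 → 12.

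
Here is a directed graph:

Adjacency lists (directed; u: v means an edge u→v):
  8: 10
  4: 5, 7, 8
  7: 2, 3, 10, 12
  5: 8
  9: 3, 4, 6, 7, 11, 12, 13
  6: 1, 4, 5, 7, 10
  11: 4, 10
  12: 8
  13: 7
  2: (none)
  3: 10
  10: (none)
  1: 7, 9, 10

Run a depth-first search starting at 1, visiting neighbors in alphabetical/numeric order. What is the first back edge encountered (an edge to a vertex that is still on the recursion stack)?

6→1

DFS from 1 (visiting neighbors in alphabetical/numeric order); mark gray on enter, black on exit:
1 gray
  7 gray
    2 gray
    2 black
    3 gray
      10 gray
      10 black
    3 black
    7→10: 10 black — skip
    12 gray
      8 gray
        8→10: 10 black — skip
      8 black
    12 black
  7 black
  9 gray
    9→3: 3 black — skip
    4 gray
      5 gray
        5→8: 8 black — skip
      5 black
      4→7: 7 black — skip
      4→8: 8 black — skip
    4 black
    6 gray
      6→1: 1 is gray → back edge
First back edge: 6 → 1.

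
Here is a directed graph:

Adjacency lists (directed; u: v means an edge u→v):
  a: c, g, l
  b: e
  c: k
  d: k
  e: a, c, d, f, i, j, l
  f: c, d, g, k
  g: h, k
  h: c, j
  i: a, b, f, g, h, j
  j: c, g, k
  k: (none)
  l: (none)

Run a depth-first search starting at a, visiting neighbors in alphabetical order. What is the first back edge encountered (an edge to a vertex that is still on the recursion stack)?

DFS from a (visiting neighbors in alphabetical order); mark gray on enter, black on exit:
a gray
  c gray
    k gray
    k black
  c black
  g gray
    h gray
      h→c: c black — skip
      j gray
        j→c: c black — skip
        j→g: g is gray → back edge
First back edge: j → g.

j->g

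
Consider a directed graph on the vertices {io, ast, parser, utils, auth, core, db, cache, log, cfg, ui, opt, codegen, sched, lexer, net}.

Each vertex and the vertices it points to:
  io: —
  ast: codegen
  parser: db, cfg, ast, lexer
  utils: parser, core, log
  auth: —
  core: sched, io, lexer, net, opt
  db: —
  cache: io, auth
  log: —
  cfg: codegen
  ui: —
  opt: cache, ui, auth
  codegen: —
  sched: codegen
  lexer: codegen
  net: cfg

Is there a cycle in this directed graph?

No

DFS with white/gray/black marking, starting from log:
log gray
log black
io gray
io black
ast gray
  codegen gray
  codegen black
ast black
parser gray
  db gray
  db black
  cfg gray
    cfg→codegen: codegen black — skip
  cfg black
  parser→ast: ast black — skip
  lexer gray
    lexer→codegen: codegen black — skip
  lexer black
parser black
utils gray
  utils→parser: parser black — skip
  core gray
    sched gray
      sched→codegen: codegen black — skip
    sched black
    core→io: io black — skip
    core→lexer: lexer black — skip
    net gray
      net→cfg: cfg black — skip
    net black
    opt gray
      cache gray
        cache→io: io black — skip
        auth gray
        auth black
      cache black
      ui gray
      ui black
      opt→auth: auth black — skip
    opt black
  core black
  utils→log: log black — skip
utils black
Every edge goes to a white or black vertex — no back edge, so the graph is acyclic.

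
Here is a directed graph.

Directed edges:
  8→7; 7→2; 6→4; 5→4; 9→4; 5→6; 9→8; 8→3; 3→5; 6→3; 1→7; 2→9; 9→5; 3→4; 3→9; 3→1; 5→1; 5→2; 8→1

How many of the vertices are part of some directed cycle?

8

A vertex is on a directed cycle iff it belongs to a strongly connected component of size ≥ 2 (or has a self-loop).
The vertices on cycles are {1, 2, 3, 5, 6, 7, 8, 9} — 8 in total.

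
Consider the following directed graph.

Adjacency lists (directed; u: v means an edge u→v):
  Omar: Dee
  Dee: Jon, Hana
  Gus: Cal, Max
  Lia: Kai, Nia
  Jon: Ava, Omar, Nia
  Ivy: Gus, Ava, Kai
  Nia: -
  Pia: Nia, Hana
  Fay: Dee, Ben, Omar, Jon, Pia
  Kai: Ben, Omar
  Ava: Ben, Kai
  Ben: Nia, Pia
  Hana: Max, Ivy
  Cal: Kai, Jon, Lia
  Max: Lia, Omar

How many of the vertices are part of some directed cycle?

A vertex is on a directed cycle iff it belongs to a strongly connected component of size ≥ 2 (or has a self-loop).
The vertices on cycles are {Ava, Ben, Cal, Dee, Gus, Ivy, Jon, Kai, Lia, Max, Pia, Hana, Omar} — 13 in total.

13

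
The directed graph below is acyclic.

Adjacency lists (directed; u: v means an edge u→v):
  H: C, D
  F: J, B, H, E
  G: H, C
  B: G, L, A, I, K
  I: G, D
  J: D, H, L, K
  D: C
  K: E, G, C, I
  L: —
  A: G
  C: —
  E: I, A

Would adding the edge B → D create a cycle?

No

Adding B→D creates a cycle iff D can already reach B.
Explore from D: no path reaches B. The graph stays acyclic.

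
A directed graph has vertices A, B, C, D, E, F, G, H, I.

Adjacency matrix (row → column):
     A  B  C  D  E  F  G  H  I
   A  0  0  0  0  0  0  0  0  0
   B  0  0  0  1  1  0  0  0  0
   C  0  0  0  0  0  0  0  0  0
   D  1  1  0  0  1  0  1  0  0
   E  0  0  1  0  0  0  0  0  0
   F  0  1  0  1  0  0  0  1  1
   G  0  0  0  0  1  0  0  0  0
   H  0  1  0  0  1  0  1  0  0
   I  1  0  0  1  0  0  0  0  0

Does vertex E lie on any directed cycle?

E lies on a cycle iff there is a path from E back to itself.
Exploring from E, it never reaches itself; equivalently, its strongly connected component is a singleton.

No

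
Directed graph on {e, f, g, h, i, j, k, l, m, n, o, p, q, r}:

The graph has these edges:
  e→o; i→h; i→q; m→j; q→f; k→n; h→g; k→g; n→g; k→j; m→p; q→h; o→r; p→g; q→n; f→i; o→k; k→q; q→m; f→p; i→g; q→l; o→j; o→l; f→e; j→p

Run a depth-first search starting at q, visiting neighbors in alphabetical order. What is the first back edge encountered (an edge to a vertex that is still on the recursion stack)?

k->q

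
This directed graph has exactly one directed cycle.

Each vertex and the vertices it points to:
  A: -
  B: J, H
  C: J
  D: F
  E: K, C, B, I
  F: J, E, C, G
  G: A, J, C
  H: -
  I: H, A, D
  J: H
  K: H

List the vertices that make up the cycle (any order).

D, E, F, I

DFS with gray/black marking from F:
F gray
  J gray
    H gray
    H black
  J black
  E gray
    K gray
      K→H: H black — skip
    K black
    C gray
      C→J: J black — skip
    C black
    B gray
      B→J: J black — skip
      B→H: H black — skip
    B black
    I gray
      I→H: H black — skip
      A gray
      A black
      D gray
        D→F: F is gray → back edge
Back edge closes the cycle F → E → I → D → F; its vertices are {D, E, F, I}.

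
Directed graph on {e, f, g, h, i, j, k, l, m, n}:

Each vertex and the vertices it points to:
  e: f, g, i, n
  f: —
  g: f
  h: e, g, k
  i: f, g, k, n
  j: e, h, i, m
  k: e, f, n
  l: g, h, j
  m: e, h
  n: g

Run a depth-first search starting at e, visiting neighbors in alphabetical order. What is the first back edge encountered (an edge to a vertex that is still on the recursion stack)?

DFS from e (visiting neighbors in alphabetical order); mark gray on enter, black on exit:
e gray
  f gray
  f black
  g gray
    g→f: f black — skip
  g black
  i gray
    i→f: f black — skip
    i→g: g black — skip
    k gray
      k→e: e is gray → back edge
First back edge: k → e.

k→e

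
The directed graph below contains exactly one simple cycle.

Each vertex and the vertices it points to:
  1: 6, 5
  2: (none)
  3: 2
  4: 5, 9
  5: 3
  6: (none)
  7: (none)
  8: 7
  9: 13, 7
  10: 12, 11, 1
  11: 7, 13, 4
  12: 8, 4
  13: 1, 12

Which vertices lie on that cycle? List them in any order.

4, 9, 12, 13

DFS with gray/black marking from 12:
12 gray
  8 gray
    7 gray
    7 black
  8 black
  4 gray
    5 gray
      3 gray
        2 gray
        2 black
      3 black
    5 black
    9 gray
      13 gray
        1 gray
          6 gray
          6 black
          1→5: 5 black — skip
        1 black
        13→12: 12 is gray → back edge
Back edge closes the cycle 12 → 4 → 9 → 13 → 12; its vertices are {4, 9, 12, 13}.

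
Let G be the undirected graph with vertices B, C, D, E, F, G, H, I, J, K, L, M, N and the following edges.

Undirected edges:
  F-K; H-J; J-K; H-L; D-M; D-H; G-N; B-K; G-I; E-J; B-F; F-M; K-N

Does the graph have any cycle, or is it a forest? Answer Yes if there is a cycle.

Yes

DFS, tracking each vertex's parent; an edge to a visited non-parent vertex closes a cycle.
Start from I:
visit I (parent –)
  visit G (parent I)
    G–I: parent, skip
    visit N (parent G)
      visit K (parent N)
        visit B (parent K)
          visit F (parent B)
            F–B: parent, skip
            F–K: K visited and ≠ parent → cycle
Cycle: K – B – F – K.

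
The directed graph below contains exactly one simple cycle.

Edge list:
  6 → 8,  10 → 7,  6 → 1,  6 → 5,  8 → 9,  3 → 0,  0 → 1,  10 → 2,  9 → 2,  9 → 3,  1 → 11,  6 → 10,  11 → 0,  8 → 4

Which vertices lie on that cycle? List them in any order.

DFS with gray/black marking from 1:
1 gray
  11 gray
    0 gray
      0→1: 1 is gray → back edge
Back edge closes the cycle 1 → 11 → 0 → 1; its vertices are {0, 1, 11}.

0, 1, 11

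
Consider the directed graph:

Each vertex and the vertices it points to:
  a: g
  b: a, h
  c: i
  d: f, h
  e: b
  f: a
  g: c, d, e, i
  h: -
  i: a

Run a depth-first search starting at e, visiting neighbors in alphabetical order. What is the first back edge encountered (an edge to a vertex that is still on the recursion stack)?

DFS from e (visiting neighbors in alphabetical order); mark gray on enter, black on exit:
e gray
  b gray
    a gray
      g gray
        c gray
          i gray
            i→a: a is gray → back edge
First back edge: i → a.

i→a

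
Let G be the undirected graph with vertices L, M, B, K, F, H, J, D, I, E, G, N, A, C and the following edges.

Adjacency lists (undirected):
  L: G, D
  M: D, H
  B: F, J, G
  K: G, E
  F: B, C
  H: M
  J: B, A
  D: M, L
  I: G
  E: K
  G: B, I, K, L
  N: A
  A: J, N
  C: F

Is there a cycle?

No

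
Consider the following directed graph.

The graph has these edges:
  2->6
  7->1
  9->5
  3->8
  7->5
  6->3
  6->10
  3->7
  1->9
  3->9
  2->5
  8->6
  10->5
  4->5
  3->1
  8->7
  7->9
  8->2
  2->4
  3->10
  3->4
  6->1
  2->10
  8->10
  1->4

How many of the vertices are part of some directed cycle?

4

A vertex is on a directed cycle iff it belongs to a strongly connected component of size ≥ 2 (or has a self-loop).
The vertices on cycles are {2, 3, 6, 8} — 4 in total.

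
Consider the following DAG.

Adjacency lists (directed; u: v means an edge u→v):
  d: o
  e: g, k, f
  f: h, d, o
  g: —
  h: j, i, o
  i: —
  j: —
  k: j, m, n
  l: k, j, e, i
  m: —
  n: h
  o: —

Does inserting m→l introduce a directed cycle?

Yes

Adding m→l creates a cycle iff l can already reach m.
Path from l: l → k → m.
So l → … → m → l is a cycle.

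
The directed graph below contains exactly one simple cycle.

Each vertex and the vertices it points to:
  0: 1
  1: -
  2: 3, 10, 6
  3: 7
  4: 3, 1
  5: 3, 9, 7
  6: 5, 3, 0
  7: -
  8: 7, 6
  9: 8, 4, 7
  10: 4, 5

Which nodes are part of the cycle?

5, 6, 8, 9

DFS with gray/black marking from 6:
6 gray
  5 gray
    3 gray
      7 gray
      7 black
    3 black
    9 gray
      8 gray
        8→7: 7 black — skip
        8→6: 6 is gray → back edge
Back edge closes the cycle 6 → 5 → 9 → 8 → 6; its vertices are {5, 6, 8, 9}.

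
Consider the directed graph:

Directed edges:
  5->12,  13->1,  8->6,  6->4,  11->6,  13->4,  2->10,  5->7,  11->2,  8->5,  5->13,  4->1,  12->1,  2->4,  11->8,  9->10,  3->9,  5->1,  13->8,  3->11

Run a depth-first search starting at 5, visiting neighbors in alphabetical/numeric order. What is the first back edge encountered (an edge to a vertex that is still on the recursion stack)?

DFS from 5 (visiting neighbors in alphabetical/numeric order); mark gray on enter, black on exit:
5 gray
  1 gray
  1 black
  7 gray
  7 black
  12 gray
    12→1: 1 black — skip
  12 black
  13 gray
    13→1: 1 black — skip
    4 gray
      4→1: 1 black — skip
    4 black
    8 gray
      8→5: 5 is gray → back edge
First back edge: 8 → 5.

8→5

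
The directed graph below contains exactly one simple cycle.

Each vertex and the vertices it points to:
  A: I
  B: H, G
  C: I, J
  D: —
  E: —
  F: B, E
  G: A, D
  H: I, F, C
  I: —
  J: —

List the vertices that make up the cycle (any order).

B, F, H

DFS with gray/black marking from H:
H gray
  I gray
  I black
  F gray
    B gray
      B→H: H is gray → back edge
Back edge closes the cycle H → F → B → H; its vertices are {B, F, H}.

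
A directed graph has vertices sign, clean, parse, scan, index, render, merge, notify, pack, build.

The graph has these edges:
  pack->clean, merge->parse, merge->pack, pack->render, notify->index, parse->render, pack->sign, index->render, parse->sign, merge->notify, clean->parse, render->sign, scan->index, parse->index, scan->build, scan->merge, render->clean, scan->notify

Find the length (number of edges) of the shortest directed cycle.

3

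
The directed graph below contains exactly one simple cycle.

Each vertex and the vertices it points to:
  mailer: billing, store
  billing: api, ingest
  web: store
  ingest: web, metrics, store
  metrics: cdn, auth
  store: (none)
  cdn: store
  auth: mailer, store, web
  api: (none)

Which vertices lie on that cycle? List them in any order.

auth, ingest, mailer, billing, metrics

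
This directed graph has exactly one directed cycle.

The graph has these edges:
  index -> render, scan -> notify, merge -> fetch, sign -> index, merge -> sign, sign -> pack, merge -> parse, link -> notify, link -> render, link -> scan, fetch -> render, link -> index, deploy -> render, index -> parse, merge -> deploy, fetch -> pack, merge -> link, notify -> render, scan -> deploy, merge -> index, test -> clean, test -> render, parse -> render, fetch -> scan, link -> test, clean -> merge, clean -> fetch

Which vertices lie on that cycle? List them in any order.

DFS with gray/black marking from clean:
clean gray
  fetch gray
    pack gray
    pack black
    render gray
    render black
    scan gray
      notify gray
        notify→render: render black — skip
      notify black
      deploy gray
        deploy→render: render black — skip
      deploy black
    scan black
  fetch black
  merge gray
    sign gray
      sign→pack: pack black — skip
      index gray
        index→render: render black — skip
        parse gray
          parse→render: render black — skip
        parse black
      index black
    sign black
    merge→index: index black — skip
    merge→parse: parse black — skip
    merge→deploy: deploy black — skip
    link gray
      link→notify: notify black — skip
      link→index: index black — skip
      link→render: render black — skip
      link→scan: scan black — skip
      test gray
        test→render: render black — skip
        test→clean: clean is gray → back edge
Back edge closes the cycle clean → merge → link → test → clean; its vertices are {link, test, clean, merge}.

link, test, clean, merge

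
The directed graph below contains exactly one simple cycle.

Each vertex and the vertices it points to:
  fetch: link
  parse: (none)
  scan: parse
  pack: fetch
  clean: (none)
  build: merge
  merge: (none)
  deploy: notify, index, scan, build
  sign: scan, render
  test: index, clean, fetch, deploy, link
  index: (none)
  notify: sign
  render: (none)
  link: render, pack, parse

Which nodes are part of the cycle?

link, pack, fetch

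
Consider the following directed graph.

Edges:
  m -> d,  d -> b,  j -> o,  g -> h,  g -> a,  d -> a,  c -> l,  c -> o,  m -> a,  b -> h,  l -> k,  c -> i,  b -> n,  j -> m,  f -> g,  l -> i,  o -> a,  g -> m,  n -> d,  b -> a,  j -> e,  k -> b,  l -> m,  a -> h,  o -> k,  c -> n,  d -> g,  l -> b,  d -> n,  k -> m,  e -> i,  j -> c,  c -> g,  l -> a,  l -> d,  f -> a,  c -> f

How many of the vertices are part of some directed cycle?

5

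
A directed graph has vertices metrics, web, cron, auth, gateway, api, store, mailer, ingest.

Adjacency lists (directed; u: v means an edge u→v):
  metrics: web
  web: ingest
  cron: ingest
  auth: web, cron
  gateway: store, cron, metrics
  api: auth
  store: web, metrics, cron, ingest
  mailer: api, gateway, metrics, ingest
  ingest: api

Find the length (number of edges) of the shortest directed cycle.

4

For each vertex v, BFS finds the shortest path from v back to v.
The shortest such closed walk is api → auth → cron → ingest → api, length 4.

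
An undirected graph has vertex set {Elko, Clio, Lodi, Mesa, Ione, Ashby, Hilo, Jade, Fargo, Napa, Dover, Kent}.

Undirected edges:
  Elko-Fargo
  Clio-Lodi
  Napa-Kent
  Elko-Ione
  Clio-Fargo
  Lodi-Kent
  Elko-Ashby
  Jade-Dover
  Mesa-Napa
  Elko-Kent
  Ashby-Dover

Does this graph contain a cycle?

Yes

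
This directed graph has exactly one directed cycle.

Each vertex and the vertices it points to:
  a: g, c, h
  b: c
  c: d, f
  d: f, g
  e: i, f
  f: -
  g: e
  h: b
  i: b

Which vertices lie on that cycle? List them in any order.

DFS with gray/black marking from c:
c gray
  d gray
    f gray
    f black
    g gray
      e gray
        i gray
          b gray
            b→c: c is gray → back edge
Back edge closes the cycle c → d → g → e → i → b → c; its vertices are {b, c, d, e, g, i}.

b, c, d, e, g, i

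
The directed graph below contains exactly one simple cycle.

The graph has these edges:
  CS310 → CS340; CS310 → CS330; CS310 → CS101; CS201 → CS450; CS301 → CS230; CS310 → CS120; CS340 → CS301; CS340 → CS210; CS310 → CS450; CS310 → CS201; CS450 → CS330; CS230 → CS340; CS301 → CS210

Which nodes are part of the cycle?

CS230, CS301, CS340

DFS with gray/black marking from CS340:
CS340 gray
  CS301 gray
    CS230 gray
      CS230→CS340: CS340 is gray → back edge
Back edge closes the cycle CS340 → CS301 → CS230 → CS340; its vertices are {CS230, CS301, CS340}.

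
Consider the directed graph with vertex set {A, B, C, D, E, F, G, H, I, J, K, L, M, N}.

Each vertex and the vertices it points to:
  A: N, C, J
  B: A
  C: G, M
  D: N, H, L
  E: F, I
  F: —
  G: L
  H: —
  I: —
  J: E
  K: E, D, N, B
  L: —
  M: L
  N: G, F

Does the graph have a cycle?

DFS with white/gray/black marking, starting from D:
D gray
  N gray
    G gray
      L gray
      L black
    G black
    F gray
    F black
  N black
  H gray
  H black
  D→L: L black — skip
D black
A gray
  A→N: N black — skip
  C gray
    C→G: G black — skip
    M gray
      M→L: L black — skip
    M black
  C black
  J gray
    E gray
      E→F: F black — skip
      I gray
      I black
    E black
  J black
A black
B gray
  B→A: A black — skip
B black
K gray
  K→E: E black — skip
  K→D: D black — skip
  K→N: N black — skip
  K→B: B black — skip
K black
Every edge goes to a white or black vertex — no back edge, so the graph is acyclic.

No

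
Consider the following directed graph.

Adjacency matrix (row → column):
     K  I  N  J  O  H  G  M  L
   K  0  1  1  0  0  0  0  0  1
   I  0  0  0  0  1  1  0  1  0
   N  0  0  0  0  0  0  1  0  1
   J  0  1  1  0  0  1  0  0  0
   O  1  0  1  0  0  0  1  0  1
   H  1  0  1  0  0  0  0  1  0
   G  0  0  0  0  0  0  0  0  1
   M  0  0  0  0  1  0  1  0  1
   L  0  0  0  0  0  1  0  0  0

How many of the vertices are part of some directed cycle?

8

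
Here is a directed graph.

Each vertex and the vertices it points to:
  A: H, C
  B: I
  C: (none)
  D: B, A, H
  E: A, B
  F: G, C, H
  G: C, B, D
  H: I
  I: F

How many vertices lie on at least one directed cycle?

7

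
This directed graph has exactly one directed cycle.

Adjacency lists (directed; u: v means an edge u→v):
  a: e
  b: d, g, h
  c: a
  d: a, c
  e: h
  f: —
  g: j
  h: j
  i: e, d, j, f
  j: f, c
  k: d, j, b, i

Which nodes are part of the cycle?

DFS with gray/black marking from e:
e gray
  h gray
    j gray
      f gray
      f black
      c gray
        a gray
          a→e: e is gray → back edge
Back edge closes the cycle e → h → j → c → a → e; its vertices are {a, c, e, h, j}.

a, c, e, h, j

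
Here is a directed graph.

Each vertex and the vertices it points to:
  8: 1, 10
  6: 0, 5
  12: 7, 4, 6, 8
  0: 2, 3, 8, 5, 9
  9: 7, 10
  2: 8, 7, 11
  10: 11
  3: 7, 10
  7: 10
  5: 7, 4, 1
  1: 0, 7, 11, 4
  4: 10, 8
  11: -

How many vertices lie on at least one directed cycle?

A vertex is on a directed cycle iff it belongs to a strongly connected component of size ≥ 2 (or has a self-loop).
The vertices on cycles are {0, 1, 2, 4, 5, 8} — 6 in total.

6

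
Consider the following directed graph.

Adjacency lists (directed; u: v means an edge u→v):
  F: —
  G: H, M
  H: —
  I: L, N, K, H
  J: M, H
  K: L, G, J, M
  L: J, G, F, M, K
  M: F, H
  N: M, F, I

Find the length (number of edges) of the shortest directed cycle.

2

For each vertex v, BFS finds the shortest path from v back to v.
The shortest such closed walk is I → N → I, length 2.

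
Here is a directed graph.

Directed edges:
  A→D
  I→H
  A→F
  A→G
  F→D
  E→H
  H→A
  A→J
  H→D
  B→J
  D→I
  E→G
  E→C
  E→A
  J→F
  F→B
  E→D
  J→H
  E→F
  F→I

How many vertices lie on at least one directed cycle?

7

A vertex is on a directed cycle iff it belongs to a strongly connected component of size ≥ 2 (or has a self-loop).
The vertices on cycles are {A, B, D, F, H, I, J} — 7 in total.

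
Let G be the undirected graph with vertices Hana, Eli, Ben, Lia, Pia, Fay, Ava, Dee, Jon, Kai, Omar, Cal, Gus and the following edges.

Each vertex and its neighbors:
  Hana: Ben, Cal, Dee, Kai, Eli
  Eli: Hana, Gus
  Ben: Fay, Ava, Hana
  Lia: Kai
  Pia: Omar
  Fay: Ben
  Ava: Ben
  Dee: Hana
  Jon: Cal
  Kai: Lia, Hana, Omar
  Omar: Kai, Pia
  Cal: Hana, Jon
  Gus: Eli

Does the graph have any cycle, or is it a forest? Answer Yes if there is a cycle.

No

DFS, tracking each vertex's parent; an edge to a visited non-parent vertex closes a cycle.
Start from Kai:
visit Kai (parent –)
  visit Lia (parent Kai)
    Lia–Kai: parent, skip
  visit Hana (parent Kai)
    visit Ben (parent Hana)
      visit Fay (parent Ben)
        Fay–Ben: parent, skip
      visit Ava (parent Ben)
        Ava–Ben: parent, skip
      Ben–Hana: parent, skip
    visit Cal (parent Hana)
      Cal–Hana: parent, skip
      visit Jon (parent Cal)
        Jon–Cal: parent, skip
    visit Dee (parent Hana)
      Dee–Hana: parent, skip
    Hana–Kai: parent, skip
    visit Eli (parent Hana)
      Eli–Hana: parent, skip
      visit Gus (parent Eli)
        Gus–Eli: parent, skip
  visit Omar (parent Kai)
    Omar–Kai: parent, skip
    visit Pia (parent Omar)
      Pia–Omar: parent, skip
No non-parent visited neighbor found — the graph is a forest.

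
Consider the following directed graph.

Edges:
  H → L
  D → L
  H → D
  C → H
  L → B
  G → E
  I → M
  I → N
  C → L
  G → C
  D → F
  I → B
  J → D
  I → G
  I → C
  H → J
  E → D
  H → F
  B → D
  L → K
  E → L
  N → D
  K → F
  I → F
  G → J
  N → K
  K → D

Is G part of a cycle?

No

G lies on a cycle iff there is a path from G back to itself.
Exploring from G, it never reaches itself; equivalently, its strongly connected component is a singleton.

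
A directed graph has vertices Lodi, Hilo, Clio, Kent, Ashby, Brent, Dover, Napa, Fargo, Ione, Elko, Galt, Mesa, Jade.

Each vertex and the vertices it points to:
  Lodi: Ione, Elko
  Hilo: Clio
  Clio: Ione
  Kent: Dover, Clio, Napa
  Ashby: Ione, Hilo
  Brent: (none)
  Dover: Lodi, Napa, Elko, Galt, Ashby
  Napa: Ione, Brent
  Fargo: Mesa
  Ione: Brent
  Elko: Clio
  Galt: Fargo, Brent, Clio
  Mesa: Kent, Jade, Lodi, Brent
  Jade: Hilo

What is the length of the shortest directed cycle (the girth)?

5

For each vertex v, BFS finds the shortest path from v back to v.
The shortest such closed walk is Mesa → Kent → Dover → Galt → Fargo → Mesa, length 5.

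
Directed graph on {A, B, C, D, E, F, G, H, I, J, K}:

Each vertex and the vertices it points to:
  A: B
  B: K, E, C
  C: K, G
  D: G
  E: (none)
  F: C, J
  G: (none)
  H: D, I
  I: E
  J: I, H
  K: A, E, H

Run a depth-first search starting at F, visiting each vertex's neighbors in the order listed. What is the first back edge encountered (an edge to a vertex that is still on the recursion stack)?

B->K

DFS from F (visiting each vertex's neighbors in the order listed); mark gray on enter, black on exit:
F gray
  C gray
    K gray
      A gray
        B gray
          B→K: K is gray → back edge
First back edge: B → K.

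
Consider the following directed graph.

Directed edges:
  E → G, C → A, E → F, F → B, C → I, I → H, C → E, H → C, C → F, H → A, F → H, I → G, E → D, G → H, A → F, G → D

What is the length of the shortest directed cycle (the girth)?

3

For each vertex v, BFS finds the shortest path from v back to v.
The shortest such closed walk is C → I → H → C, length 3.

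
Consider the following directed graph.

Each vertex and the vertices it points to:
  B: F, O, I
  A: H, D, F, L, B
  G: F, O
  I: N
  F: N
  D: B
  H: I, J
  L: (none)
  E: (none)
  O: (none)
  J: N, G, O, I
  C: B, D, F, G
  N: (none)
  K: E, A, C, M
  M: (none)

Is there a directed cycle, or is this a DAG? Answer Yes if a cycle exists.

No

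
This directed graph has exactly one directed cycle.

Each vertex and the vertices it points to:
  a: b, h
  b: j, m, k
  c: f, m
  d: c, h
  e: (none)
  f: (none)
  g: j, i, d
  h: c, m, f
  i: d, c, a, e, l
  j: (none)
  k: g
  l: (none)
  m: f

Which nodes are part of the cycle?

a, b, g, i, k

DFS with gray/black marking from g:
g gray
  j gray
  j black
  i gray
    d gray
      c gray
        f gray
        f black
        m gray
          m→f: f black — skip
        m black
      c black
      h gray
        h→c: c black — skip
        h→m: m black — skip
        h→f: f black — skip
      h black
    d black
    i→c: c black — skip
    a gray
      b gray
        b→j: j black — skip
        b→m: m black — skip
        k gray
          k→g: g is gray → back edge
Back edge closes the cycle g → i → a → b → k → g; its vertices are {a, b, g, i, k}.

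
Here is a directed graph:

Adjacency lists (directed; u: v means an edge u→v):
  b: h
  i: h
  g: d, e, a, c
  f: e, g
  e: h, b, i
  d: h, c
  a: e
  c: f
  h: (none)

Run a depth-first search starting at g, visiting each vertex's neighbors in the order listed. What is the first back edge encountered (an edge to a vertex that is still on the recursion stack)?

f->g

DFS from g (visiting each vertex's neighbors in the order listed); mark gray on enter, black on exit:
g gray
  d gray
    h gray
    h black
    c gray
      f gray
        e gray
          e→h: h black — skip
          b gray
            b→h: h black — skip
          b black
          i gray
            i→h: h black — skip
          i black
        e black
        f→g: g is gray → back edge
First back edge: f → g.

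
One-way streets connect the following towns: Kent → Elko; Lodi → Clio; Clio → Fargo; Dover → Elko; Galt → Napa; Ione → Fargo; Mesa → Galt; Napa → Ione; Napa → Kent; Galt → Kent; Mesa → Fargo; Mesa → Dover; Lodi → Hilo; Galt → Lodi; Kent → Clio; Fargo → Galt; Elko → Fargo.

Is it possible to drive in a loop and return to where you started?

Yes

DFS with white/gray/black marking, starting from Napa:
Napa gray
  Kent gray
    Elko gray
      Fargo gray
        Galt gray
          Lodi gray
            Clio gray
              Clio→Fargo: Fargo is gray → back edge
Back edge found, so a cycle exists: Fargo → Galt → Lodi → Clio → Fargo.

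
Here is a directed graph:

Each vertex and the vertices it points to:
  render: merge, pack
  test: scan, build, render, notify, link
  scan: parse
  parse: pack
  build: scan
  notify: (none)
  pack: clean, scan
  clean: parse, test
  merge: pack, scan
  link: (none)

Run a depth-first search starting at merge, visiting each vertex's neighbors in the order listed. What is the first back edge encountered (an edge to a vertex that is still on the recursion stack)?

DFS from merge (visiting each vertex's neighbors in the order listed); mark gray on enter, black on exit:
merge gray
  pack gray
    clean gray
      parse gray
        parse→pack: pack is gray → back edge
First back edge: parse → pack.

parse→pack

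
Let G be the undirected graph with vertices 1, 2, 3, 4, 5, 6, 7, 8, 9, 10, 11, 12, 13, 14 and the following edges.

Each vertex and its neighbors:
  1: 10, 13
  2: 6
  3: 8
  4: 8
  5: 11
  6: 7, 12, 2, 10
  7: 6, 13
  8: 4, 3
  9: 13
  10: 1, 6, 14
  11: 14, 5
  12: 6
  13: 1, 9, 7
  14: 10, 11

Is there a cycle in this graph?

DFS, tracking each vertex's parent; an edge to a visited non-parent vertex closes a cycle.
Start from 1:
visit 1 (parent –)
  visit 10 (parent 1)
    10–1: parent, skip
    visit 6 (parent 10)
      visit 7 (parent 6)
        7–6: parent, skip
        visit 13 (parent 7)
          13–1: 1 visited and ≠ parent → cycle
Cycle: 1 – 10 – 6 – 7 – 13 – 1.

Yes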